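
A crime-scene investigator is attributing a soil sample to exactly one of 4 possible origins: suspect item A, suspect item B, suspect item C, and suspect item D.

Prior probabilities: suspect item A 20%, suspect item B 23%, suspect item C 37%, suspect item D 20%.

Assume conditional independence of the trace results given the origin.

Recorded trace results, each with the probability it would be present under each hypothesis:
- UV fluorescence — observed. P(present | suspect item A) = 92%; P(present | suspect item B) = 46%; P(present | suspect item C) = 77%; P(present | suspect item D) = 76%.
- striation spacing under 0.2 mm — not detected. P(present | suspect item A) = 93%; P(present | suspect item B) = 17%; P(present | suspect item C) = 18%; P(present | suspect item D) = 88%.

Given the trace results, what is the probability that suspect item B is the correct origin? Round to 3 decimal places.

Multiply each prior by the joint likelihood of the trace result pattern (using 1 − P(present | H) for each absent trace result):
  suspect item A: 0.20 × 0.92 × (1 − 0.93) = 0.01288
  suspect item B: 0.23 × 0.46 × (1 − 0.17) = 0.087814
  suspect item C: 0.37 × 0.77 × (1 − 0.18) = 0.23362
  suspect item D: 0.20 × 0.76 × (1 − 0.88) = 0.01824
Normalizing constant Z = 0.01288 + 0.087814 + 0.23362 + 0.01824 = 0.35255.
P(suspect item B | evidence) = 0.087814 / 0.35255 ≈ 0.249.

0.249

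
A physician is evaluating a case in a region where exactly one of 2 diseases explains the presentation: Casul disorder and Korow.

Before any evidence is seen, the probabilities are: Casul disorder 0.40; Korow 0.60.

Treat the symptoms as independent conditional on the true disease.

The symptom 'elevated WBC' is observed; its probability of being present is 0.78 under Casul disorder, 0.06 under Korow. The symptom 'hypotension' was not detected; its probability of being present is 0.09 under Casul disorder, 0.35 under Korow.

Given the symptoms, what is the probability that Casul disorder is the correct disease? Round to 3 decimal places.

Multiply each prior by the joint likelihood of the symptom pattern (using 1 − P(present | H) for each absent symptom):
  Casul disorder: 0.40 × 0.78 × (1 − 0.09) = 0.28392
  Korow: 0.60 × 0.06 × (1 − 0.35) = 0.0234
Marginal likelihood of the evidence = 0.30732.
P(Casul disorder | evidence) = 0.28392 / 0.30732 ≈ 0.924.

0.924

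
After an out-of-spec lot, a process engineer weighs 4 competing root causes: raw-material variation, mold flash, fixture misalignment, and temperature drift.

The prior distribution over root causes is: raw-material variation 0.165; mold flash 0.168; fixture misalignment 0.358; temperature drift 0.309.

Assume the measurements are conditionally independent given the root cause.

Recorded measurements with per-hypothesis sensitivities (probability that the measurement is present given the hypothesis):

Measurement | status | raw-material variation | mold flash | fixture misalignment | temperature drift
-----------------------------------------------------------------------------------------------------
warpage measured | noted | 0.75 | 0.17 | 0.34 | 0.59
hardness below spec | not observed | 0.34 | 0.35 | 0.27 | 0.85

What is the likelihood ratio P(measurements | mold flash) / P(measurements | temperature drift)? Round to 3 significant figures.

1.25

Joint likelihood of the measurement pattern under each hypothesis (using 1 − P(present | H) for each absent measurement):
  mold flash: 0.17 × (1 − 0.35) = 0.1105
  temperature drift: 0.59 × (1 − 0.85) = 0.0885
Bayes factor = 0.1105 / 0.0885 ≈ 1.25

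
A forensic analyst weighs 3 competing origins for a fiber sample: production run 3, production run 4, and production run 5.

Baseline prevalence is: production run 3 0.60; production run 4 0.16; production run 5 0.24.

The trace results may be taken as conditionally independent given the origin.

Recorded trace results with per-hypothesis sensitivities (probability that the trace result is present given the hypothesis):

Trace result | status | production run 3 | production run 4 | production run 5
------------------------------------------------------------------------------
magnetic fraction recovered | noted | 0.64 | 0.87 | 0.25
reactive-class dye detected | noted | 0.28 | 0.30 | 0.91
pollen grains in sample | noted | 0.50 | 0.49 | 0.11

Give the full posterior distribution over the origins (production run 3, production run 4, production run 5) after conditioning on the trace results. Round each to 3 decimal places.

0.670, 0.255, 0.075

For each hypothesis, the unnormalized posterior weight is prior × product of the trace result likelihoods:
  production run 3: 0.60 × 0.64 × 0.28 × 0.50 = 0.05376
  production run 4: 0.16 × 0.87 × 0.30 × 0.49 = 0.020462
  production run 5: 0.24 × 0.25 × 0.91 × 0.11 = 0.006006
Marginal likelihood of the evidence = 0.080228.
P(production run 3 | evidence) = 0.05376 / 0.080228 ≈ 0.670
P(production run 4 | evidence) = 0.020462 / 0.080228 ≈ 0.255
P(production run 5 | evidence) = 0.006006 / 0.080228 ≈ 0.075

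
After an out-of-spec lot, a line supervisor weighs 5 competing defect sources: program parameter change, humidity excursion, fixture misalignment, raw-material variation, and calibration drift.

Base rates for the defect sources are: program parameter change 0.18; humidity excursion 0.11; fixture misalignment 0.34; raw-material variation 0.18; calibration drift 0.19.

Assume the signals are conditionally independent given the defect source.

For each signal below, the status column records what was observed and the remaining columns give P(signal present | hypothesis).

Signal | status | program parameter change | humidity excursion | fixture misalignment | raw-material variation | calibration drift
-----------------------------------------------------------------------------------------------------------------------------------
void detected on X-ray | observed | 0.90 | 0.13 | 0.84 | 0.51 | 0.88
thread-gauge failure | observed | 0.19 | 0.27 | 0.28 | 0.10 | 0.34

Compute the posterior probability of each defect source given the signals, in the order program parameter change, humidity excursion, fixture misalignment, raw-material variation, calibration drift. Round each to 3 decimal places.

0.170, 0.021, 0.443, 0.051, 0.315

By Bayes' rule with conditional independence, the unnormalized weight for each hypothesis is prior × ∏ likelihoods:
  program parameter change: 0.18 × 0.90 × 0.19 = 0.03078
  humidity excursion: 0.11 × 0.13 × 0.27 = 0.003861
  fixture misalignment: 0.34 × 0.84 × 0.28 = 0.079968
  raw-material variation: 0.18 × 0.51 × 0.10 = 0.00918
  calibration drift: 0.19 × 0.88 × 0.34 = 0.056848
The unnormalized weights sum to 0.18064.
P(program parameter change | evidence) = 0.03078 / 0.18064 ≈ 0.170
P(humidity excursion | evidence) = 0.003861 / 0.18064 ≈ 0.021
P(fixture misalignment | evidence) = 0.079968 / 0.18064 ≈ 0.443
P(raw-material variation | evidence) = 0.00918 / 0.18064 ≈ 0.051
P(calibration drift | evidence) = 0.056848 / 0.18064 ≈ 0.315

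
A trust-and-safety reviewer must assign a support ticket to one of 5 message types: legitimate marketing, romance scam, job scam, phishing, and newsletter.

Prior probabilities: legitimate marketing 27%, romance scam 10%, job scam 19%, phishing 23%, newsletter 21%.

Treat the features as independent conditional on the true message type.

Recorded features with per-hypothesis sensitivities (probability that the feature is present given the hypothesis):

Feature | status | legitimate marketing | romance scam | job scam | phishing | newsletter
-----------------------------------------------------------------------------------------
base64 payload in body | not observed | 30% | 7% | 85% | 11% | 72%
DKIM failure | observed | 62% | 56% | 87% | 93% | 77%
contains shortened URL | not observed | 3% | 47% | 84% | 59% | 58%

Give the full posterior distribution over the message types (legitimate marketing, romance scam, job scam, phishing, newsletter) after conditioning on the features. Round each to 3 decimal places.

Multiply each prior by the joint likelihood of the feature pattern (using 1 − P(present | H) for each absent feature):
  legitimate marketing: 0.27 × (1 − 0.30) × 0.62 × (1 − 0.03) = 0.11366
  romance scam: 0.10 × (1 − 0.07) × 0.56 × (1 − 0.47) = 0.027602
  job scam: 0.19 × (1 − 0.85) × 0.87 × (1 − 0.84) = 0.0039672
  phishing: 0.23 × (1 − 0.11) × 0.93 × (1 − 0.59) = 0.078052
  newsletter: 0.21 × (1 − 0.72) × 0.77 × (1 − 0.58) = 0.019016
Normalizing constant Z = 0.11366 + 0.027602 + 0.0039672 + 0.078052 + 0.019016 = 0.2423.
P(legitimate marketing | evidence) = 0.11366 / 0.2423 ≈ 0.469
P(romance scam | evidence) = 0.027602 / 0.2423 ≈ 0.114
P(job scam | evidence) = 0.0039672 / 0.2423 ≈ 0.016
P(phishing | evidence) = 0.078052 / 0.2423 ≈ 0.322
P(newsletter | evidence) = 0.019016 / 0.2423 ≈ 0.078

0.469, 0.114, 0.016, 0.322, 0.078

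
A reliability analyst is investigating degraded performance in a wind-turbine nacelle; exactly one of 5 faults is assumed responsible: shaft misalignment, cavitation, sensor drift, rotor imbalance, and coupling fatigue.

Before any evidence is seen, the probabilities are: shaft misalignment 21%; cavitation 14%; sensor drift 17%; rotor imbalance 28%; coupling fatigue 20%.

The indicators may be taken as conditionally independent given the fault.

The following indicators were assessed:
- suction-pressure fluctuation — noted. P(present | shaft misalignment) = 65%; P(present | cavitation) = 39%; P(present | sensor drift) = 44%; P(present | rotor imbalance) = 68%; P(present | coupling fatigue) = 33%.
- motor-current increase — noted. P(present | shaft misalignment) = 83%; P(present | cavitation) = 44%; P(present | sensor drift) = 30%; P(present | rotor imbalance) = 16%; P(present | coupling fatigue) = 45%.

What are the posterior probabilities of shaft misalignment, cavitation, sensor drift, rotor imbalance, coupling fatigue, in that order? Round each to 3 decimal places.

0.515, 0.109, 0.102, 0.139, 0.135

By Bayes' rule with conditional independence, the unnormalized weight for each hypothesis is prior × ∏ likelihoods:
  shaft misalignment: 0.21 × 0.65 × 0.83 = 0.1133
  cavitation: 0.14 × 0.39 × 0.44 = 0.024024
  sensor drift: 0.17 × 0.44 × 0.30 = 0.02244
  rotor imbalance: 0.28 × 0.68 × 0.16 = 0.030464
  coupling fatigue: 0.20 × 0.33 × 0.45 = 0.0297
The unnormalized weights sum to 0.21992.
P(shaft misalignment | evidence) = 0.1133 / 0.21992 ≈ 0.515
P(cavitation | evidence) = 0.024024 / 0.21992 ≈ 0.109
P(sensor drift | evidence) = 0.02244 / 0.21992 ≈ 0.102
P(rotor imbalance | evidence) = 0.030464 / 0.21992 ≈ 0.139
P(coupling fatigue | evidence) = 0.0297 / 0.21992 ≈ 0.135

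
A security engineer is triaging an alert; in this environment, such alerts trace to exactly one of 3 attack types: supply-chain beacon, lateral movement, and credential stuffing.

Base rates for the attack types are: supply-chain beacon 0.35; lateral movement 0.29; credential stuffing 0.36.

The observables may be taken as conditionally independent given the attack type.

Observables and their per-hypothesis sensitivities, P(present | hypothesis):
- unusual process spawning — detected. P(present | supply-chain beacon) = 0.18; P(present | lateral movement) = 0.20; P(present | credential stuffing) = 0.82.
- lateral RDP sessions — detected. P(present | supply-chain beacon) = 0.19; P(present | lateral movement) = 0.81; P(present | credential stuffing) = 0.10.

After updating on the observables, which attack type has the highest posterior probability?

lateral movement

By Bayes' rule with conditional independence, the unnormalized weight for each hypothesis is prior × ∏ likelihoods:
  supply-chain beacon: 0.35 × 0.18 × 0.19 = 0.01197
  lateral movement: 0.29 × 0.20 × 0.81 = 0.04698
  credential stuffing: 0.36 × 0.82 × 0.10 = 0.02952
Normalizing constant Z = 0.01197 + 0.04698 + 0.02952 = 0.08847.
P(supply-chain beacon | evidence) ≈ 0.01197 / 0.08847 ≈ 0.135
P(lateral movement | evidence) ≈ 0.04698 / 0.08847 ≈ 0.531
P(credential stuffing | evidence) ≈ 0.02952 / 0.08847 ≈ 0.334
The largest is 0.531, so lateral movement is most probable.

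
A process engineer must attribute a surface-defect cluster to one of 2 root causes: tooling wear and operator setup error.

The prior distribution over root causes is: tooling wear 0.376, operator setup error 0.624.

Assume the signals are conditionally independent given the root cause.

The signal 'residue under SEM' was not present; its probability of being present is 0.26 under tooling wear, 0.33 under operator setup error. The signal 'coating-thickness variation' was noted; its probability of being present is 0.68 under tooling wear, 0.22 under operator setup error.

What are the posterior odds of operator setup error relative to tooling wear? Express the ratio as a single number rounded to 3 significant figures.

The normalizing constant cancels in an odds ratio, so compute prior × likelihood for the two hypotheses only (using 1 − P(present | H) for each absent signal):
  operator setup error: 0.624 × (1 − 0.33) × 0.22 = 0.091978
  tooling wear: 0.376 × (1 − 0.26) × 0.68 = 0.1892
Odds(operator setup error : tooling wear) = 0.091978 / 0.1892 ≈ 0.486.

0.486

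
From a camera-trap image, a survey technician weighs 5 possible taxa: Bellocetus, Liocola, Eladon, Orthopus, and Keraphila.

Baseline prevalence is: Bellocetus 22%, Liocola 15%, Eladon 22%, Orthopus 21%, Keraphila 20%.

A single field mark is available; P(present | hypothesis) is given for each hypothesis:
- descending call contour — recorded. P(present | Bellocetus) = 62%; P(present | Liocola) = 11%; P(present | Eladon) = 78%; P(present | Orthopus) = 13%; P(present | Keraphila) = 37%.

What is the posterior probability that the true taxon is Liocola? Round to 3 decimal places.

0.039

By Bayes' rule, the unnormalized weight for each hypothesis is prior × likelihood:
  Bellocetus: 0.22 × 0.62 = 0.1364
  Liocola: 0.15 × 0.11 = 0.0165
  Eladon: 0.22 × 0.78 = 0.1716
  Orthopus: 0.21 × 0.13 = 0.0273
  Keraphila: 0.20 × 0.37 = 0.074
Normalizing constant Z = 0.1364 + 0.0165 + 0.1716 + 0.0273 + 0.074 = 0.4258.
P(Liocola | evidence) = 0.0165 / 0.4258 ≈ 0.039.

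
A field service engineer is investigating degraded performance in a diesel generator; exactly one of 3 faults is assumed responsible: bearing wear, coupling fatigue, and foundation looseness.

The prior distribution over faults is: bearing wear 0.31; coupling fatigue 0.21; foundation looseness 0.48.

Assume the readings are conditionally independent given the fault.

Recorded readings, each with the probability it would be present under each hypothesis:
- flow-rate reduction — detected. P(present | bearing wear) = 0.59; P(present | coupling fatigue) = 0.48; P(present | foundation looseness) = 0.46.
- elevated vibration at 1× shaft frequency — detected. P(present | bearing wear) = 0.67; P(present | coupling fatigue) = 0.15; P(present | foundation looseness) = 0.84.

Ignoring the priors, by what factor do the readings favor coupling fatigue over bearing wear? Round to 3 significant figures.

Joint likelihood of the reading pattern under each hypothesis:
  coupling fatigue: 0.48 × 0.15 = 0.072
  bearing wear: 0.59 × 0.67 = 0.3953
Bayes factor = 0.072 / 0.3953 ≈ 0.182

0.182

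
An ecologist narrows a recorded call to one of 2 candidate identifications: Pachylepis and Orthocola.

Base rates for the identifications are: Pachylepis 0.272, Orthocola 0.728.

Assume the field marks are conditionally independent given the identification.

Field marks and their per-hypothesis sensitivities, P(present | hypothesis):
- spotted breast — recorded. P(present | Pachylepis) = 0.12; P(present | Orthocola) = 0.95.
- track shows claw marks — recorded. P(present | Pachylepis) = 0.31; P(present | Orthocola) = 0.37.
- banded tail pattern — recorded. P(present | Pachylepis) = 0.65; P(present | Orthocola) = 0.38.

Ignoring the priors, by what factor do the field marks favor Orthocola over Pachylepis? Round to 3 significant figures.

5.52

Joint likelihood of the field mark pattern under each hypothesis:
  Orthocola: 0.95 × 0.37 × 0.38 = 0.13357
  Pachylepis: 0.12 × 0.31 × 0.65 = 0.02418
Bayes factor = 0.13357 / 0.02418 ≈ 5.52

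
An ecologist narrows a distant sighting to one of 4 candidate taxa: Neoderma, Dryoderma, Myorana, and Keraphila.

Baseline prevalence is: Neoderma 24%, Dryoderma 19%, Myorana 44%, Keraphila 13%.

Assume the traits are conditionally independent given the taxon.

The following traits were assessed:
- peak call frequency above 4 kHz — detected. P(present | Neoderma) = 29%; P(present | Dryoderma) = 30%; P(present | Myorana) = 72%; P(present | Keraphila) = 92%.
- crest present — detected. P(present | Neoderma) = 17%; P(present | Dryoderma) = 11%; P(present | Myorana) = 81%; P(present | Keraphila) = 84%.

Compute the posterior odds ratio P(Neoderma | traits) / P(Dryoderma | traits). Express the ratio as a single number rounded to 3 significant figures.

Unnormalized posterior weight (prior times the trait likelihoods) for each of the two hypotheses:
  Neoderma: 0.24 × 0.29 × 0.17 = 0.011832
  Dryoderma: 0.19 × 0.30 × 0.11 = 0.00627
Posterior odds = 0.011832 / 0.00627 ≈ 1.89.

1.89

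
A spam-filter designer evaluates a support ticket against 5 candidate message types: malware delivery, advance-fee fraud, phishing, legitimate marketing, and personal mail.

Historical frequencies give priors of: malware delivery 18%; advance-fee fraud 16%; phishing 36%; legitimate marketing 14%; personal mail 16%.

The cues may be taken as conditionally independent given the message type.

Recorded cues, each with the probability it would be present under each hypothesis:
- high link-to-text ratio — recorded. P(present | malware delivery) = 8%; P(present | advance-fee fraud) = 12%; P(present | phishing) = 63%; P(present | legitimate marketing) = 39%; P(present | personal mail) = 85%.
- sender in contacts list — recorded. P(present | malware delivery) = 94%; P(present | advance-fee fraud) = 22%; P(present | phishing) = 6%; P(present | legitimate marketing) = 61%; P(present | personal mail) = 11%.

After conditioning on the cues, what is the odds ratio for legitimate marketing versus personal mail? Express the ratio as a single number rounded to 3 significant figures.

2.23

The normalizing constant cancels in an odds ratio, so compute prior × likelihood for the two hypotheses only:
  legitimate marketing: 0.14 × 0.39 × 0.61 = 0.033306
  personal mail: 0.16 × 0.85 × 0.11 = 0.01496
Odds(legitimate marketing : personal mail) = 0.033306 / 0.01496 ≈ 2.23.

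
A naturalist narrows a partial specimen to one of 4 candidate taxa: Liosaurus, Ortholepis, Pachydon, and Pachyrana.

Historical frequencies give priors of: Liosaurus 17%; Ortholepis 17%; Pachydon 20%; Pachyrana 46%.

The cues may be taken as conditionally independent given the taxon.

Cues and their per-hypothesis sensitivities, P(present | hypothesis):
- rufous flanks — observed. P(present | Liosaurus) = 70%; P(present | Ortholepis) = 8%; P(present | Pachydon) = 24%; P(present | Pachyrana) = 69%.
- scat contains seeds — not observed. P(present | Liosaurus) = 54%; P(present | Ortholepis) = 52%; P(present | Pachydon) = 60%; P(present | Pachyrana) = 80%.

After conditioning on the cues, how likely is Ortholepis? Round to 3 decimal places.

0.045

For each hypothesis, the unnormalized posterior weight is prior × product of the cue likelihoods (using 1 − P(present | H) for each absent cue):
  Liosaurus: 0.17 × 0.70 × (1 − 0.54) = 0.05474
  Ortholepis: 0.17 × 0.08 × (1 − 0.52) = 0.006528
  Pachydon: 0.20 × 0.24 × (1 − 0.60) = 0.0192
  Pachyrana: 0.46 × 0.69 × (1 − 0.80) = 0.06348
Normalizing constant Z = 0.05474 + 0.006528 + 0.0192 + 0.06348 = 0.14395.
P(Ortholepis | evidence) = 0.006528 / 0.14395 ≈ 0.045.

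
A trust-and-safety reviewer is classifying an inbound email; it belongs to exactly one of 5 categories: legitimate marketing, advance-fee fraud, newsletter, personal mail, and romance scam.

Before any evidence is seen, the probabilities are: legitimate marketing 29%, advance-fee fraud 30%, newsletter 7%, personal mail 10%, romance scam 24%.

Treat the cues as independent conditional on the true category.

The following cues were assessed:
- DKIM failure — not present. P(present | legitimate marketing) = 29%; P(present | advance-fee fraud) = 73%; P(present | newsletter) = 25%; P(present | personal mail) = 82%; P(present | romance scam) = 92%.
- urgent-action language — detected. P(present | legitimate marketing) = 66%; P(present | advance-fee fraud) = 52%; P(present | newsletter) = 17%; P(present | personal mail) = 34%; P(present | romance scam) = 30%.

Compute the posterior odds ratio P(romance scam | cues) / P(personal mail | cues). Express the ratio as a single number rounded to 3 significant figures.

Unnormalized posterior weight (prior times the cue likelihoods) for each of the two hypotheses (using 1 − P(present | H) for each absent cue):
  romance scam: 0.24 × (1 − 0.92) × 0.30 = 0.00576
  personal mail: 0.10 × (1 − 0.82) × 0.34 = 0.00612
Posterior odds = 0.00576 / 0.00612 ≈ 0.941.

0.941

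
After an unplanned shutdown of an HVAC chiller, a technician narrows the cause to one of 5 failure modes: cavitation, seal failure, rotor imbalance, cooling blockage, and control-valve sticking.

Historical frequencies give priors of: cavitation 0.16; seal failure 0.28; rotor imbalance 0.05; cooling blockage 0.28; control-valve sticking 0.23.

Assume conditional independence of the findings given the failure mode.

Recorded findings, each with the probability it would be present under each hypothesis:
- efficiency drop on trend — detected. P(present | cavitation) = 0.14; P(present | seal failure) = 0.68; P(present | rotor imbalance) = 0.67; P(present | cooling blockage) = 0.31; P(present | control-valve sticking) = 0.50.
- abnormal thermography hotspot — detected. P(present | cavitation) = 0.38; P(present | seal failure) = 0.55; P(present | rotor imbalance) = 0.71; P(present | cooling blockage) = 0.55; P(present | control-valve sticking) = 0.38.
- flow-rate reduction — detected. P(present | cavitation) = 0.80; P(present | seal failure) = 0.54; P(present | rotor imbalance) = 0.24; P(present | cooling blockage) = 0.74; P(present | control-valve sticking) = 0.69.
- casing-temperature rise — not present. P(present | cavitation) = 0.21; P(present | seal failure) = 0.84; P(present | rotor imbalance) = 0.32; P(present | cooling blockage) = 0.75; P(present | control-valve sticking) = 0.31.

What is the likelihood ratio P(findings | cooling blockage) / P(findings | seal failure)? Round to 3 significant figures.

Joint likelihood of the evidence pattern under each hypothesis (using 1 − P(present | H) for each absent finding):
  cooling blockage: 0.31 × 0.55 × 0.74 × (1 − 0.75) = 0.031543
  seal failure: 0.68 × 0.55 × 0.54 × (1 − 0.84) = 0.032314
Bayes factor = 0.031543 / 0.032314 ≈ 0.976

0.976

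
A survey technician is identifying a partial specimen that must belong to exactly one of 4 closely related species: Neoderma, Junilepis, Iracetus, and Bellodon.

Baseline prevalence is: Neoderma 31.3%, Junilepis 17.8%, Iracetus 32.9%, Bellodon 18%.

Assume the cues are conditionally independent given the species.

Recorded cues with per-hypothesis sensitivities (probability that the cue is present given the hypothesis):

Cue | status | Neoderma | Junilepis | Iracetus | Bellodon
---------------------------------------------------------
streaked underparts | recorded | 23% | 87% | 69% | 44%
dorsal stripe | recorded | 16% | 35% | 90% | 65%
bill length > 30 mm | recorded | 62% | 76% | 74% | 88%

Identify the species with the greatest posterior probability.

By Bayes' rule with conditional independence, the unnormalized weight for each hypothesis is prior × ∏ likelihoods:
  Neoderma: 0.313 × 0.23 × 0.16 × 0.62 = 0.0071414
  Junilepis: 0.178 × 0.87 × 0.35 × 0.76 = 0.041193
  Iracetus: 0.329 × 0.69 × 0.90 × 0.74 = 0.15119
  Bellodon: 0.180 × 0.44 × 0.65 × 0.88 = 0.045302
Marginal likelihood of the evidence = 0.24483.
P(Neoderma | evidence) ≈ 0.0071414 / 0.24483 ≈ 0.029
P(Junilepis | evidence) ≈ 0.041193 / 0.24483 ≈ 0.168
P(Iracetus | evidence) ≈ 0.15119 / 0.24483 ≈ 0.618
P(Bellodon | evidence) ≈ 0.045302 / 0.24483 ≈ 0.185
The largest is 0.618, so Iracetus is most probable.

Iracetus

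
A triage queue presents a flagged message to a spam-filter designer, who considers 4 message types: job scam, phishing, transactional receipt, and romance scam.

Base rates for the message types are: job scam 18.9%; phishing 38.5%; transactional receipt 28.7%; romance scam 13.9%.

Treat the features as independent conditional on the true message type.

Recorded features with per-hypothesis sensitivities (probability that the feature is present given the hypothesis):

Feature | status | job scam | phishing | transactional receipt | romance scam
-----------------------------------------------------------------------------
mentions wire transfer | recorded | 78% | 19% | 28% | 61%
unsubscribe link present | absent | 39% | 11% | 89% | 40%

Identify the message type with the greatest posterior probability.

job scam

For each hypothesis, the unnormalized posterior weight is prior × product of the feature likelihoods (using 1 − P(present | H) for each absent feature):
  job scam: 0.189 × 0.78 × (1 − 0.39) = 0.089926
  phishing: 0.385 × 0.19 × (1 − 0.11) = 0.065104
  transactional receipt: 0.287 × 0.28 × (1 − 0.89) = 0.0088396
  romance scam: 0.139 × 0.61 × (1 − 0.40) = 0.050874
Marginal likelihood of the evidence = 0.21474.
P(job scam | evidence) ≈ 0.089926 / 0.21474 ≈ 0.419
P(phishing | evidence) ≈ 0.065104 / 0.21474 ≈ 0.303
P(transactional receipt | evidence) ≈ 0.0088396 / 0.21474 ≈ 0.041
P(romance scam | evidence) ≈ 0.050874 / 0.21474 ≈ 0.237
The largest is 0.419, so job scam is most probable.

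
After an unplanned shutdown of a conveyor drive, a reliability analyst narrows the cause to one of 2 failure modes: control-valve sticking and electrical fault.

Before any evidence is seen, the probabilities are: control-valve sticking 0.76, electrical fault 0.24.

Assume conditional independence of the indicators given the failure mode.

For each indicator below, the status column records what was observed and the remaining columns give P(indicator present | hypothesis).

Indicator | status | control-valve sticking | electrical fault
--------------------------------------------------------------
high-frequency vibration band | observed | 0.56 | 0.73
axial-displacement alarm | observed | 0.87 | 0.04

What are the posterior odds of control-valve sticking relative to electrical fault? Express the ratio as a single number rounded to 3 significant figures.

Posterior odds equal prior odds times the likelihood ratio; only the two competing hypotheses matter.
  control-valve sticking: 0.76 × 0.56 × 0.87 = 0.37027
  electrical fault: 0.24 × 0.73 × 0.04 = 0.007008
Odds(control-valve sticking : electrical fault) = 0.37027 / 0.007008 ≈ 52.8.

52.8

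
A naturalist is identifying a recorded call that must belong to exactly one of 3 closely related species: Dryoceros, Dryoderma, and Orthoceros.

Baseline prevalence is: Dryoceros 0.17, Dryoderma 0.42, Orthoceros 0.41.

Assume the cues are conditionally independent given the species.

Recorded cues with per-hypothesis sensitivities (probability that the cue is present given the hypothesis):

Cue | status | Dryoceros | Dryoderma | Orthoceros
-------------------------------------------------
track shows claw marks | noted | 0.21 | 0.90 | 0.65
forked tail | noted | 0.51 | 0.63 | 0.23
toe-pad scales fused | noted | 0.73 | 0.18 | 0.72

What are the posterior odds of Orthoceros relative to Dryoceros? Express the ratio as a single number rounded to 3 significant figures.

3.32

Unnormalized posterior weight (prior times the cue likelihoods) for each of the two hypotheses:
  Orthoceros: 0.41 × 0.65 × 0.23 × 0.72 = 0.044132
  Dryoceros: 0.17 × 0.21 × 0.51 × 0.73 = 0.013291
Odds(Orthoceros : Dryoceros) = 0.044132 / 0.013291 ≈ 3.32.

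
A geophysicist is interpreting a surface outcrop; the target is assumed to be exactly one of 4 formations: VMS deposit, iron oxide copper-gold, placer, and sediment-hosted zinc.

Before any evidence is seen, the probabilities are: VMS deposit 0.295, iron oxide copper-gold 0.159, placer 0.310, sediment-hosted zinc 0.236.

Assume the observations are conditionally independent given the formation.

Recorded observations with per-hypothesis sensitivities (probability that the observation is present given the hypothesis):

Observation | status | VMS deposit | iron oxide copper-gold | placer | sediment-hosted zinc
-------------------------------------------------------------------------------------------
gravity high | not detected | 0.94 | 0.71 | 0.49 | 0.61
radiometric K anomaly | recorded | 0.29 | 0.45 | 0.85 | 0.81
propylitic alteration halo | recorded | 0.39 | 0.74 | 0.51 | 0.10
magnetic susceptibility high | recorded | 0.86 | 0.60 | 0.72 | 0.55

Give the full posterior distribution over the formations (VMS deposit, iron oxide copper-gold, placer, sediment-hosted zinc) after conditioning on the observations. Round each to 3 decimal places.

0.027, 0.143, 0.766, 0.064

Multiply each prior by the joint likelihood of the evidence pattern (using 1 − P(present | H) for each absent observation):
  VMS deposit: 0.295 × (1 − 0.94) × 0.29 × 0.39 × 0.86 = 0.0017216
  iron oxide copper-gold: 0.159 × (1 − 0.71) × 0.45 × 0.74 × 0.60 = 0.0092128
  placer: 0.310 × (1 − 0.49) × 0.85 × 0.51 × 0.72 = 0.049346
  sediment-hosted zinc: 0.236 × (1 − 0.61) × 0.81 × 0.10 × 0.55 = 0.0041004
Marginal likelihood of the evidence = 0.064381.
P(VMS deposit | evidence) = 0.0017216 / 0.064381 ≈ 0.027
P(iron oxide copper-gold | evidence) = 0.0092128 / 0.064381 ≈ 0.143
P(placer | evidence) = 0.049346 / 0.064381 ≈ 0.766
P(sediment-hosted zinc | evidence) = 0.0041004 / 0.064381 ≈ 0.064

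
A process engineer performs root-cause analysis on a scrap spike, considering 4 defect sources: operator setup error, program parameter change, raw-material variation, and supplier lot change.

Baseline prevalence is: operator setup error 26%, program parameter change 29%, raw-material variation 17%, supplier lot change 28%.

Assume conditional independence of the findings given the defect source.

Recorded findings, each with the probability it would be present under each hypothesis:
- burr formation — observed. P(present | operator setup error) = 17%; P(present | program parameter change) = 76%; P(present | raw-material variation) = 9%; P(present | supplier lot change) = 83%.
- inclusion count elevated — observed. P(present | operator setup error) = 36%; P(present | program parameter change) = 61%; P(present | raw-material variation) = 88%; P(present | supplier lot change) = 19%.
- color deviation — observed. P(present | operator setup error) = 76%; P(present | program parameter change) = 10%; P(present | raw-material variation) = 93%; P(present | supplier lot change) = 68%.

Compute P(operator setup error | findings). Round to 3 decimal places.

By Bayes' rule with conditional independence, the unnormalized weight for each hypothesis is prior × ∏ likelihoods:
  operator setup error: 0.26 × 0.17 × 0.36 × 0.76 = 0.012093
  program parameter change: 0.29 × 0.76 × 0.61 × 0.10 = 0.013444
  raw-material variation: 0.17 × 0.09 × 0.88 × 0.93 = 0.012522
  supplier lot change: 0.28 × 0.83 × 0.19 × 0.68 = 0.030026
Normalizing constant Z = 0.012093 + 0.013444 + 0.012522 + 0.030026 = 0.068085.
P(operator setup error | evidence) = 0.012093 / 0.068085 ≈ 0.178.

0.178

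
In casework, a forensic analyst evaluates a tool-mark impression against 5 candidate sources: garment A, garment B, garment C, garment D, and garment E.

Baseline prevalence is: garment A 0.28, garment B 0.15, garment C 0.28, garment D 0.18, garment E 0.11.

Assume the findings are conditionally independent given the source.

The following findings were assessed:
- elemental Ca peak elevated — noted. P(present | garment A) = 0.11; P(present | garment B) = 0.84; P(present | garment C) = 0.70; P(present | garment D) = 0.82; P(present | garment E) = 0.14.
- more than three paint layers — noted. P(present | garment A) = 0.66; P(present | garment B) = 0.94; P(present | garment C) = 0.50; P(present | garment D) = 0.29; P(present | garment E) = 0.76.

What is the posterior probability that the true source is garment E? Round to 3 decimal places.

For each hypothesis, the unnormalized posterior weight is prior × product of the finding likelihoods:
  garment A: 0.28 × 0.11 × 0.66 = 0.020328
  garment B: 0.15 × 0.84 × 0.94 = 0.11844
  garment C: 0.28 × 0.70 × 0.50 = 0.098
  garment D: 0.18 × 0.82 × 0.29 = 0.042804
  garment E: 0.11 × 0.14 × 0.76 = 0.011704
The unnormalized weights sum to 0.29128.
P(garment E | evidence) = 0.011704 / 0.29128 ≈ 0.040.

0.040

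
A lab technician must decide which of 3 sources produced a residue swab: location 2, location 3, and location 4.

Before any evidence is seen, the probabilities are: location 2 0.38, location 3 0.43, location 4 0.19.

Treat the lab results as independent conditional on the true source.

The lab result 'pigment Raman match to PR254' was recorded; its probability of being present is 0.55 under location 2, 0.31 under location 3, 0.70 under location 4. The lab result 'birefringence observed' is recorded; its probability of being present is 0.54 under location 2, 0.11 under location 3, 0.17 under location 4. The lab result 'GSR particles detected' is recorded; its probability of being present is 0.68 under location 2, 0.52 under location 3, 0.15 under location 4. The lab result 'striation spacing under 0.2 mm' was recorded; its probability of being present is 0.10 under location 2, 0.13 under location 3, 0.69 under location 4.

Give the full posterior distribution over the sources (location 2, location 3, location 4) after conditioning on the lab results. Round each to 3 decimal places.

For each hypothesis, the unnormalized posterior weight is prior × product of the lab result likelihoods:
  location 2: 0.38 × 0.55 × 0.54 × 0.68 × 0.10 = 0.0076745
  location 3: 0.43 × 0.31 × 0.11 × 0.52 × 0.13 = 0.00099122
  location 4: 0.19 × 0.70 × 0.17 × 0.15 × 0.69 = 0.0023401
Marginal likelihood of the evidence = 0.011006.
P(location 2 | evidence) = 0.0076745 / 0.011006 ≈ 0.697
P(location 3 | evidence) = 0.00099122 / 0.011006 ≈ 0.090
P(location 4 | evidence) = 0.0023401 / 0.011006 ≈ 0.213

0.697, 0.090, 0.213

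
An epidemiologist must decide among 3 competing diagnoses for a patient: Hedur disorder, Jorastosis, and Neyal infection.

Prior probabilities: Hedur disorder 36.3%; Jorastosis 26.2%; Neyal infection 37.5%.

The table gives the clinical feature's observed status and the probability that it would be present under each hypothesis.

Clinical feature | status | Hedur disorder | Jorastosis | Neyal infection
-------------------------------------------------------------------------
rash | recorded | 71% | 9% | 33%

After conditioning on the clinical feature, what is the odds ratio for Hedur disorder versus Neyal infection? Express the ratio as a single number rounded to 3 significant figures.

The normalizing constant cancels in an odds ratio, so compute prior × likelihood for the two hypotheses only:
  Hedur disorder: 0.363 × 0.71 = 0.25773
  Neyal infection: 0.375 × 0.33 = 0.12375
Odds(Hedur disorder : Neyal infection) = 0.25773 / 0.12375 ≈ 2.08.

2.08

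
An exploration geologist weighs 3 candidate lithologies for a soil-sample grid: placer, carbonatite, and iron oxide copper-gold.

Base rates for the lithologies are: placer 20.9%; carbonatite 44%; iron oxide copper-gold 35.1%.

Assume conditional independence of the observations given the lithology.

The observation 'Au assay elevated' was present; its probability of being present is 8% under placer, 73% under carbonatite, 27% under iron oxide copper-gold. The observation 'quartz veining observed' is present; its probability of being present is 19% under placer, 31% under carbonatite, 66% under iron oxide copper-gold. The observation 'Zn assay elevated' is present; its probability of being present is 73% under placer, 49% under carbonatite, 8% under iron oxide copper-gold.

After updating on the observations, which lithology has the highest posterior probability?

carbonatite

Multiply each prior by the joint likelihood of the evidence pattern:
  placer: 0.209 × 0.08 × 0.19 × 0.73 = 0.0023191
  carbonatite: 0.440 × 0.73 × 0.31 × 0.49 = 0.04879
  iron oxide copper-gold: 0.351 × 0.27 × 0.66 × 0.08 = 0.0050039
The unnormalized weights sum to 0.056113.
P(placer | evidence) ≈ 0.0023191 / 0.056113 ≈ 0.041
P(carbonatite | evidence) ≈ 0.04879 / 0.056113 ≈ 0.869
P(iron oxide copper-gold | evidence) ≈ 0.0050039 / 0.056113 ≈ 0.089
The largest is 0.869, so carbonatite is most probable.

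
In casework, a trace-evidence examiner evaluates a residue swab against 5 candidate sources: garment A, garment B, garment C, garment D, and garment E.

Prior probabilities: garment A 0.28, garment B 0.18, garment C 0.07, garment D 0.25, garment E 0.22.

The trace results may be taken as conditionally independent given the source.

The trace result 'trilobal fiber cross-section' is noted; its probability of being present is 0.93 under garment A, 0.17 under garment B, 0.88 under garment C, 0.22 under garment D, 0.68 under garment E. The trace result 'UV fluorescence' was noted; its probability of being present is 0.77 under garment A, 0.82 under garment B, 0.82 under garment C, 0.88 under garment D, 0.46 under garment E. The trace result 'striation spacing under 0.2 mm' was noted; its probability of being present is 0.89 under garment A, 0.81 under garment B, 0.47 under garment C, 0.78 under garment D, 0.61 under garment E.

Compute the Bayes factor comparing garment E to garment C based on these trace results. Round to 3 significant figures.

Joint likelihood of the trace result pattern under each hypothesis:
  garment E: 0.68 × 0.46 × 0.61 = 0.19081
  garment C: 0.88 × 0.82 × 0.47 = 0.33915
Bayes factor = 0.19081 / 0.33915 ≈ 0.563

0.563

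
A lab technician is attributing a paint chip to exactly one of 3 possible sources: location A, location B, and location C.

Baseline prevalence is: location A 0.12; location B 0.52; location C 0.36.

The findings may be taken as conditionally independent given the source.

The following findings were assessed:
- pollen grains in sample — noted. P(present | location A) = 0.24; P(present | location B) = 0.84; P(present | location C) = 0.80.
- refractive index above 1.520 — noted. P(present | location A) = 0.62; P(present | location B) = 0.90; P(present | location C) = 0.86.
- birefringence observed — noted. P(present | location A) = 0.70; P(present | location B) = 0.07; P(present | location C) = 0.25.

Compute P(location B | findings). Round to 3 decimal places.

Multiply each prior by the joint likelihood of the evidence pattern:
  location A: 0.12 × 0.24 × 0.62 × 0.70 = 0.012499
  location B: 0.52 × 0.84 × 0.90 × 0.07 = 0.027518
  location C: 0.36 × 0.80 × 0.86 × 0.25 = 0.06192
Marginal likelihood of the evidence = 0.10194.
P(location B | evidence) = 0.027518 / 0.10194 ≈ 0.270.

0.270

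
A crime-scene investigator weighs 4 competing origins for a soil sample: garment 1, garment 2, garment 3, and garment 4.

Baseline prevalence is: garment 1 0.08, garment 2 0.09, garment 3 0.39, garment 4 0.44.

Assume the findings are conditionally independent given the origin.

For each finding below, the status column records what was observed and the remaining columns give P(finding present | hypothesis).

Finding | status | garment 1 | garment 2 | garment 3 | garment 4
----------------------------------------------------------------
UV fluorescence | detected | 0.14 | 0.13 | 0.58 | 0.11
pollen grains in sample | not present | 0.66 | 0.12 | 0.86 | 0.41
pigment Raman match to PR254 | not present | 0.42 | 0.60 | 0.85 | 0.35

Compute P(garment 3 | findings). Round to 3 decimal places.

By Bayes' rule with conditional independence, the unnormalized weight for each hypothesis is prior × ∏ likelihoods (using 1 − P(present | H) for each absent finding):
  garment 1: 0.08 × 0.14 × (1 − 0.66) × (1 − 0.42) = 0.0022086
  garment 2: 0.09 × 0.13 × (1 − 0.12) × (1 − 0.60) = 0.0041184
  garment 3: 0.39 × 0.58 × (1 − 0.86) × (1 − 0.85) = 0.0047502
  garment 4: 0.44 × 0.11 × (1 − 0.41) × (1 − 0.35) = 0.018561
The unnormalized weights sum to 0.029639.
P(garment 3 | evidence) = 0.0047502 / 0.029639 ≈ 0.160.

0.160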